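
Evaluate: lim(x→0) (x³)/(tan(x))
This is a 0/0 indeterminate form.

Apply L'Hôpital's rule: differentiate numerator and denominator separately.
  f(x) = x^3   ⇒   f'(x) = 3·x^2
  g(x) = tan(x)   ⇒   g'(x) = tan(x)^2 + 1
  lim(x→0) f'(x)/g'(x) = lim(x→0) (3·x^2)/(tan(x)^2 + 1)
  = 0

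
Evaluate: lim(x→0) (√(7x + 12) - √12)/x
This is a standard limit.

Factor or rationalize the expression:
  lim(x→0) (√(7x + 12) - √12)/x = 7·sqrt(3)/12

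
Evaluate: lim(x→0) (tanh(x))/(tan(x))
This is a 0/0 indeterminate form.

Apply L'Hôpital's rule: differentiate numerator and denominator separately.
  f(x) = tanh(x)   ⇒   f'(x) = 1 - tanh(x)^2
  g(x) = tan(x)   ⇒   g'(x) = tan(x)^2 + 1
  lim(x→0) f'(x)/g'(x) = lim(x→0) (1 - tanh(x)^2)/(tan(x)^2 + 1)
  = 1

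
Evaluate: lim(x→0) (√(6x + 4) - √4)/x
This is a standard limit.

Factor or rationalize the expression:
  lim(x→0) (√(6x + 4) - √4)/x = 3/2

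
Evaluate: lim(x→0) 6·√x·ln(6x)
This is a 0·∞ indeterminate form.

Rewrite 0·∞ as a quotient (0/0 or ∞/∞ form), then apply L'Hôpital's rule:
  lim(x→0) 6·√x·ln(6x) = 0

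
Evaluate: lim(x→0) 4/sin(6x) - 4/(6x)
This is an ∞-∞ indeterminate form.

Combine fractions or rationalize to convert ∞-∞ to 0/0 form:
  lim(x→0) 4/sin(6x) - 4/(6x) = 0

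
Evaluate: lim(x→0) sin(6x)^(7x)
This is an exponential indeterminate form.

For exponential indeterminate forms, take the natural log:
  Let L = lim(x→0) sin(6x)^(7x)
  Then ln(L) = lim(x→0) [exponent × ln(base)]
  Evaluate using L'Hôpital or standard limits, then exponentiate.
  L = 1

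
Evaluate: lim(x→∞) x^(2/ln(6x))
This is an exponential indeterminate form.

For exponential indeterminate forms, take the natural log:
  Let L = lim(x→∞) x^(2/ln(6x))
  Then ln(L) = lim(x→∞) [exponent × ln(base)]
  Evaluate using L'Hôpital or standard limits, then exponentiate.
  L = e²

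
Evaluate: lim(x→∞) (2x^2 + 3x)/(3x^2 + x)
This is an ∞/∞ indeterminate form.

Apply L'Hôpital's rule: differentiate numerator and denominator separately.
  f(x) = 2·x^2 + 3·x   ⇒   f'(x) = 4·x + 3
  g(x) = 3·x^2 + x   ⇒   g'(x) = 6·x + 1
  lim(x→∞) f'(x)/g'(x) = lim(x→∞) (4·x + 3)/(6·x + 1)
  = 2/3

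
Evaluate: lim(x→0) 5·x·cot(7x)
This is a 0·∞ indeterminate form.

Rewrite 0·∞ as a quotient (0/0 or ∞/∞ form), then apply L'Hôpital's rule:
  lim(x→0) 5·x·cot(7x) = 5/7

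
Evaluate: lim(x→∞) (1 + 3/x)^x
This is an exponential indeterminate form.

For exponential indeterminate forms, take the natural log:
  Let L = lim(x→∞) (1 + 3/x)^x
  Then ln(L) = lim(x→∞) [exponent × ln(base)]
  Evaluate using L'Hôpital or standard limits, then exponentiate.
  L = e^(3)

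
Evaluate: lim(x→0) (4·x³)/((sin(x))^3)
This is a 0/0 indeterminate form.

Apply L'Hôpital's rule: differentiate numerator and denominator separately.
  f(x) = 4·x^3   ⇒   f'(x) = 12·x^2
  g(x) = sin(x)^3   ⇒   g'(x) = 3·sin(x)^2·cos(x)
  lim(x→0) f'(x)/g'(x) = lim(x→0) (12·x^2)/(3·sin(x)^2·cos(x))
  = 4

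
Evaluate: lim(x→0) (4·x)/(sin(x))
This is a 0/0 indeterminate form.

Apply L'Hôpital's rule: differentiate numerator and denominator separately.
  f(x) = 4·x   ⇒   f'(x) = 4
  g(x) = sin(x)   ⇒   g'(x) = cos(x)
  lim(x→0) f'(x)/g'(x) = lim(x→0) (4)/(cos(x))
  = 4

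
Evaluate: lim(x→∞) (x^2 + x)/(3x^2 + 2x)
This is an ∞/∞ indeterminate form.

Apply L'Hôpital's rule: differentiate numerator and denominator separately.
  f(x) = x^2 + x   ⇒   f'(x) = 2·x + 1
  g(x) = 3·x^2 + 2·x   ⇒   g'(x) = 6·x + 2
  lim(x→∞) f'(x)/g'(x) = lim(x→∞) (2·x + 1)/(6·x + 2)
  = 1/3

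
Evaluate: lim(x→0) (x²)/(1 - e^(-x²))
This is a 0/0 indeterminate form.

Apply L'Hôpital's rule: differentiate numerator and denominator separately.
  f(x) = x^2   ⇒   f'(x) = 2·x
  g(x) = 1 - e^(-x^2)   ⇒   g'(x) = 2·x·e^(-x^2)
  lim(x→0) f'(x)/g'(x) = lim(x→0) (2·x)/(2·x·e^(-x^2))
  = 1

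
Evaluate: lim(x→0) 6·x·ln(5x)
This is a 0·∞ indeterminate form.

Rewrite 0·∞ as a quotient (0/0 or ∞/∞ form), then apply L'Hôpital's rule:
  lim(x→0) 6·x·ln(5x) = 0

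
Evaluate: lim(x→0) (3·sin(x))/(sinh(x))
This is a 0/0 indeterminate form.

Apply L'Hôpital's rule: differentiate numerator and denominator separately.
  f(x) = 3·sin(x)   ⇒   f'(x) = 3·cos(x)
  g(x) = sinh(x)   ⇒   g'(x) = cosh(x)
  lim(x→0) f'(x)/g'(x) = lim(x→0) (3·cos(x))/(cosh(x))
  = 3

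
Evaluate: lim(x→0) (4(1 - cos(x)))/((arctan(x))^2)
This is a 0/0 indeterminate form.

Apply L'Hôpital's rule: differentiate numerator and denominator separately.
  f(x) = 4 - 4·cos(x)   ⇒   f'(x) = 4·sin(x)
  g(x) = atan(x)^2   ⇒   g'(x) = 2·atan(x)/(x^2 + 1)
  lim(x→0) f'(x)/g'(x) = lim(x→0) (4·sin(x))/(2·atan(x)/(x^2 + 1))
  = 2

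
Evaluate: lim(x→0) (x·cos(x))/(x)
This is a 0/0 indeterminate form.

Apply L'Hôpital's rule: differentiate numerator and denominator separately.
  f(x) = x·cos(x)   ⇒   f'(x) = -x·sin(x) + cos(x)
  g(x) = x   ⇒   g'(x) = 1
  lim(x→0) f'(x)/g'(x) = lim(x→0) (-x·sin(x) + cos(x))/(1)
  = 1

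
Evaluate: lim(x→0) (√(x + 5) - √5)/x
This is a standard limit.

Factor or rationalize the expression:
  lim(x→0) (√(x + 5) - √5)/x = sqrt(5)/10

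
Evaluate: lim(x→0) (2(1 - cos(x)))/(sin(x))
This is a 0/0 indeterminate form.

Apply L'Hôpital's rule: differentiate numerator and denominator separately.
  f(x) = 2 - 2·cos(x)   ⇒   f'(x) = 2·sin(x)
  g(x) = sin(x)   ⇒   g'(x) = cos(x)
  lim(x→0) f'(x)/g'(x) = lim(x→0) (2·sin(x))/(cos(x))
  = 0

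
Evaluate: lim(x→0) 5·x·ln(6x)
This is a 0·∞ indeterminate form.

Rewrite 0·∞ as a quotient (0/0 or ∞/∞ form), then apply L'Hôpital's rule:
  lim(x→0) 5·x·ln(6x) = 0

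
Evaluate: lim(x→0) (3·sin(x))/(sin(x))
This is a 0/0 indeterminate form.

Apply L'Hôpital's rule: differentiate numerator and denominator separately.
  f(x) = 3·sin(x)   ⇒   f'(x) = 3·cos(x)
  g(x) = sin(x)   ⇒   g'(x) = cos(x)
  lim(x→0) f'(x)/g'(x) = lim(x→0) (3·cos(x))/(cos(x))
  = 3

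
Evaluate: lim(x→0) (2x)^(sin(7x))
This is an exponential indeterminate form.

For exponential indeterminate forms, take the natural log:
  Let L = lim(x→0) (2x)^(sin(7x))
  Then ln(L) = lim(x→0) [exponent × ln(base)]
  Evaluate using L'Hôpital or standard limits, then exponentiate.
  L = 1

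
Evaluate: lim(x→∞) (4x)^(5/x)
This is an exponential indeterminate form.

For exponential indeterminate forms, take the natural log:
  Let L = lim(x→∞) (4x)^(5/x)
  Then ln(L) = lim(x→∞) [exponent × ln(base)]
  Evaluate using L'Hôpital or standard limits, then exponentiate.
  L = 1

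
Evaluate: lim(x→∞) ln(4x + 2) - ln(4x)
This is an ∞-∞ indeterminate form.

Combine fractions or rationalize to convert ∞-∞ to 0/0 form:
  lim(x→∞) ln(4x + 2) - ln(4x) = 0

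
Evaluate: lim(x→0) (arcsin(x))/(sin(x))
This is a 0/0 indeterminate form.

Apply L'Hôpital's rule: differentiate numerator and denominator separately.
  f(x) = asin(x)   ⇒   f'(x) = 1/sqrt(1 - x^2)
  g(x) = sin(x)   ⇒   g'(x) = cos(x)
  lim(x→0) f'(x)/g'(x) = lim(x→0) (1/sqrt(1 - x^2))/(cos(x))
  = 1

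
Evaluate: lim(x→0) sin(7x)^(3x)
This is an exponential indeterminate form.

For exponential indeterminate forms, take the natural log:
  Let L = lim(x→0) sin(7x)^(3x)
  Then ln(L) = lim(x→0) [exponent × ln(base)]
  Evaluate using L'Hôpital or standard limits, then exponentiate.
  L = 1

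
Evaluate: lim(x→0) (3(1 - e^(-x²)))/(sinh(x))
This is a 0/0 indeterminate form.

Apply L'Hôpital's rule: differentiate numerator and denominator separately.
  f(x) = 3 - 3·e^(-x^2)   ⇒   f'(x) = 6·x·e^(-x^2)
  g(x) = sinh(x)   ⇒   g'(x) = cosh(x)
  lim(x→0) f'(x)/g'(x) = lim(x→0) (6·x·e^(-x^2))/(cosh(x))
  = 0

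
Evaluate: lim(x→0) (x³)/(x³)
This is a 0/0 indeterminate form.

Apply L'Hôpital's rule: differentiate numerator and denominator separately.
  f(x) = x^3   ⇒   f'(x) = 3·x^2
  g(x) = x^3   ⇒   g'(x) = 3·x^2
  lim(x→0) f'(x)/g'(x) = lim(x→0) (3·x^2)/(3·x^2)
  = 1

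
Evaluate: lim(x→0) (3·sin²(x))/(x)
This is a 0/0 indeterminate form.

Apply L'Hôpital's rule: differentiate numerator and denominator separately.
  f(x) = 3·sin(x)^2   ⇒   f'(x) = 6·sin(x)·cos(x)
  g(x) = x   ⇒   g'(x) = 1
  lim(x→0) f'(x)/g'(x) = lim(x→0) (6·sin(x)·cos(x))/(1)
  = 0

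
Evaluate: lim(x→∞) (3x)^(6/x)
This is an exponential indeterminate form.

For exponential indeterminate forms, take the natural log:
  Let L = lim(x→∞) (3x)^(6/x)
  Then ln(L) = lim(x→∞) [exponent × ln(base)]
  Evaluate using L'Hôpital or standard limits, then exponentiate.
  L = 1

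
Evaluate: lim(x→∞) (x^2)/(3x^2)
This is an ∞/∞ indeterminate form.

Apply L'Hôpital's rule: differentiate numerator and denominator separately.
  f(x) = x^2   ⇒   f'(x) = 2·x
  g(x) = 3·x^2   ⇒   g'(x) = 6·x
  lim(x→∞) f'(x)/g'(x) = lim(x→∞) (2·x)/(6·x)
  = 1/3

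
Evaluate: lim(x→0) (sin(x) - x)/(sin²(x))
This is a 0/0 indeterminate form.

Apply L'Hôpital's rule: differentiate numerator and denominator separately.
  f(x) = -x + sin(x)   ⇒   f'(x) = cos(x) - 1
  g(x) = sin(x)^2   ⇒   g'(x) = 2·sin(x)·cos(x)
  lim(x→0) f'(x)/g'(x) = lim(x→0) (cos(x) - 1)/(2·sin(x)·cos(x))
  = 0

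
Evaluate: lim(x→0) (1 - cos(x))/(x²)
This is a 0/0 indeterminate form.

Apply L'Hôpital's rule: differentiate numerator and denominator separately.
  f(x) = 1 - cos(x)   ⇒   f'(x) = sin(x)
  g(x) = x^2   ⇒   g'(x) = 2·x
  lim(x→0) f'(x)/g'(x) = lim(x→0) (sin(x))/(2·x)
  = 1/2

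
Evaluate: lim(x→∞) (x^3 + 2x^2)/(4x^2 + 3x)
This is an ∞/∞ indeterminate form.

Apply L'Hôpital's rule: differentiate numerator and denominator separately.
  f(x) = x^3 + 2·x^2   ⇒   f'(x) = 3·x^2 + 4·x
  g(x) = 4·x^2 + 3·x   ⇒   g'(x) = 8·x + 3
  lim(x→∞) f'(x)/g'(x) = lim(x→∞) (3·x^2 + 4·x)/(8·x + 3)
  = ∞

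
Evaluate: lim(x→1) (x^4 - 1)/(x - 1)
This is a standard limit.

Factor or rationalize the expression:
  lim(x→1) (x^4 - 1)/(x - 1) = 4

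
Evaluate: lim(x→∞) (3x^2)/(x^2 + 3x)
This is an ∞/∞ indeterminate form.

Apply L'Hôpital's rule: differentiate numerator and denominator separately.
  f(x) = 3·x^2   ⇒   f'(x) = 6·x
  g(x) = x^2 + 3·x   ⇒   g'(x) = 2·x + 3
  lim(x→∞) f'(x)/g'(x) = lim(x→∞) (6·x)/(2·x + 3)
  = 3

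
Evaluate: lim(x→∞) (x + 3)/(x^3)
This is an ∞/∞ indeterminate form.

Apply L'Hôpital's rule: differentiate numerator and denominator separately.
  f(x) = x + 3   ⇒   f'(x) = 1
  g(x) = x^3   ⇒   g'(x) = 3·x^2
  lim(x→∞) f'(x)/g'(x) = lim(x→∞) (1)/(3·x^2)
  = 0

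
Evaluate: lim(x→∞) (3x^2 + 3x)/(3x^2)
This is an ∞/∞ indeterminate form.

Apply L'Hôpital's rule: differentiate numerator and denominator separately.
  f(x) = 3·x^2 + 3·x   ⇒   f'(x) = 6·x + 3
  g(x) = 3·x^2   ⇒   g'(x) = 6·x
  lim(x→∞) f'(x)/g'(x) = lim(x→∞) (6·x + 3)/(6·x)
  = 1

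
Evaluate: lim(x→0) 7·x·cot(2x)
This is a 0·∞ indeterminate form.

Rewrite 0·∞ as a quotient (0/0 or ∞/∞ form), then apply L'Hôpital's rule:
  lim(x→0) 7·x·cot(2x) = 7/2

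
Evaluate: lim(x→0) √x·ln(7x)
This is a 0·∞ indeterminate form.

Rewrite 0·∞ as a quotient (0/0 or ∞/∞ form), then apply L'Hôpital's rule:
  lim(x→0) √x·ln(7x) = 0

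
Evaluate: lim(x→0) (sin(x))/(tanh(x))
This is a 0/0 indeterminate form.

Apply L'Hôpital's rule: differentiate numerator and denominator separately.
  f(x) = sin(x)   ⇒   f'(x) = cos(x)
  g(x) = tanh(x)   ⇒   g'(x) = 1 - tanh(x)^2
  lim(x→0) f'(x)/g'(x) = lim(x→0) (cos(x))/(1 - tanh(x)^2)
  = 1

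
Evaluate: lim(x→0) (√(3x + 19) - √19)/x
This is a standard limit.

Factor or rationalize the expression:
  lim(x→0) (√(3x + 19) - √19)/x = 3·sqrt(19)/38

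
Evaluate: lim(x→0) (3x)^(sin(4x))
This is an exponential indeterminate form.

For exponential indeterminate forms, take the natural log:
  Let L = lim(x→0) (3x)^(sin(4x))
  Then ln(L) = lim(x→0) [exponent × ln(base)]
  Evaluate using L'Hôpital or standard limits, then exponentiate.
  L = 1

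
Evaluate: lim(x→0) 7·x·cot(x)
This is a 0·∞ indeterminate form.

Rewrite 0·∞ as a quotient (0/0 or ∞/∞ form), then apply L'Hôpital's rule:
  lim(x→0) 7·x·cot(x) = 7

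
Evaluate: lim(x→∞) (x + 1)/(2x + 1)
This is an ∞/∞ indeterminate form.

Apply L'Hôpital's rule: differentiate numerator and denominator separately.
  f(x) = x + 1   ⇒   f'(x) = 1
  g(x) = 2·x + 1   ⇒   g'(x) = 2
  lim(x→∞) f'(x)/g'(x) = lim(x→∞) (1)/(2)
  = 1/2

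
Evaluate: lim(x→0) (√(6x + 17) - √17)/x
This is a standard limit.

Factor or rationalize the expression:
  lim(x→0) (√(6x + 17) - √17)/x = 3·sqrt(17)/17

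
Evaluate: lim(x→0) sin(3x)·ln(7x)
This is a 0·∞ indeterminate form.

Rewrite 0·∞ as a quotient (0/0 or ∞/∞ form), then apply L'Hôpital's rule:
  lim(x→0) sin(3x)·ln(7x) = 0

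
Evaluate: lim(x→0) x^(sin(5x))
This is an exponential indeterminate form.

For exponential indeterminate forms, take the natural log:
  Let L = lim(x→0) x^(sin(5x))
  Then ln(L) = lim(x→0) [exponent × ln(base)]
  Evaluate using L'Hôpital or standard limits, then exponentiate.
  L = 1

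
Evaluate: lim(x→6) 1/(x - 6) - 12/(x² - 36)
This is an ∞-∞ indeterminate form.

Combine fractions or rationalize to convert ∞-∞ to 0/0 form:
  lim(x→6) 1/(x - 6) - 12/(x² - 36) = 1/12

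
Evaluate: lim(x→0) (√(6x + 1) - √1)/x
This is a standard limit.

Factor or rationalize the expression:
  lim(x→0) (√(6x + 1) - √1)/x = 3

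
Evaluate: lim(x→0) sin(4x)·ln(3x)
This is a 0·∞ indeterminate form.

Rewrite 0·∞ as a quotient (0/0 or ∞/∞ form), then apply L'Hôpital's rule:
  lim(x→0) sin(4x)·ln(3x) = 0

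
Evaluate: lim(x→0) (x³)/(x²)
This is a 0/0 indeterminate form.

Apply L'Hôpital's rule: differentiate numerator and denominator separately.
  f(x) = x^3   ⇒   f'(x) = 3·x^2
  g(x) = x^2   ⇒   g'(x) = 2·x
  lim(x→0) f'(x)/g'(x) = lim(x→0) (3·x^2)/(2·x)
  = 0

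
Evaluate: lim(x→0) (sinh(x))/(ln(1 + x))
This is a 0/0 indeterminate form.

Apply L'Hôpital's rule: differentiate numerator and denominator separately.
  f(x) = sinh(x)   ⇒   f'(x) = cosh(x)
  g(x) = ln(x + 1)   ⇒   g'(x) = 1/(x + 1)
  lim(x→0) f'(x)/g'(x) = lim(x→0) (cosh(x))/(1/(x + 1))
  = 1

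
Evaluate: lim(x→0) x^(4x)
This is an exponential indeterminate form.

For exponential indeterminate forms, take the natural log:
  Let L = lim(x→0) x^(4x)
  Then ln(L) = lim(x→0) [exponent × ln(base)]
  Evaluate using L'Hôpital or standard limits, then exponentiate.
  L = 1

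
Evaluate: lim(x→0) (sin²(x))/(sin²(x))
This is a 0/0 indeterminate form.

Apply L'Hôpital's rule: differentiate numerator and denominator separately.
  f(x) = sin(x)^2   ⇒   f'(x) = 2·sin(x)·cos(x)
  g(x) = sin(x)^2   ⇒   g'(x) = 2·sin(x)·cos(x)
  lim(x→0) f'(x)/g'(x) = lim(x→0) (2·sin(x)·cos(x))/(2·sin(x)·cos(x))
  = 1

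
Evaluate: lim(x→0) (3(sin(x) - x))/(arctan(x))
This is a 0/0 indeterminate form.

Apply L'Hôpital's rule: differentiate numerator and denominator separately.
  f(x) = -3·x + 3·sin(x)   ⇒   f'(x) = 3·cos(x) - 3
  g(x) = atan(x)   ⇒   g'(x) = 1/(x^2 + 1)
  lim(x→0) f'(x)/g'(x) = lim(x→0) (3·cos(x) - 3)/(1/(x^2 + 1))
  = 0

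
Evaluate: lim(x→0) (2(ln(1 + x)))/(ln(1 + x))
This is a 0/0 indeterminate form.

Apply L'Hôpital's rule: differentiate numerator and denominator separately.
  f(x) = 2·ln(x + 1)   ⇒   f'(x) = 2/(x + 1)
  g(x) = ln(x + 1)   ⇒   g'(x) = 1/(x + 1)
  lim(x→0) f'(x)/g'(x) = lim(x→0) (2/(x + 1))/(1/(x + 1))
  = 2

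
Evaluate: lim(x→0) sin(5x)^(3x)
This is an exponential indeterminate form.

For exponential indeterminate forms, take the natural log:
  Let L = lim(x→0) sin(5x)^(3x)
  Then ln(L) = lim(x→0) [exponent × ln(base)]
  Evaluate using L'Hôpital or standard limits, then exponentiate.
  L = 1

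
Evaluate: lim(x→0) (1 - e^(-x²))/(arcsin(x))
This is a 0/0 indeterminate form.

Apply L'Hôpital's rule: differentiate numerator and denominator separately.
  f(x) = 1 - e^(-x^2)   ⇒   f'(x) = 2·x·e^(-x^2)
  g(x) = asin(x)   ⇒   g'(x) = 1/sqrt(1 - x^2)
  lim(x→0) f'(x)/g'(x) = lim(x→0) (2·x·e^(-x^2))/(1/sqrt(1 - x^2))
  = 0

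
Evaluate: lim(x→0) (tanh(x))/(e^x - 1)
This is a 0/0 indeterminate form.

Apply L'Hôpital's rule: differentiate numerator and denominator separately.
  f(x) = tanh(x)   ⇒   f'(x) = 1 - tanh(x)^2
  g(x) = e^(x) - 1   ⇒   g'(x) = e^(x)
  lim(x→0) f'(x)/g'(x) = lim(x→0) (1 - tanh(x)^2)/(e^(x))
  = 1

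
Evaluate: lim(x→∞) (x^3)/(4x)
This is an ∞/∞ indeterminate form.

Apply L'Hôpital's rule: differentiate numerator and denominator separately.
  f(x) = x^3   ⇒   f'(x) = 3·x^2
  g(x) = 4·x   ⇒   g'(x) = 4
  lim(x→∞) f'(x)/g'(x) = lim(x→∞) (3·x^2)/(4)
  = ∞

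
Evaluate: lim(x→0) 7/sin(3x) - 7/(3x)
This is an ∞-∞ indeterminate form.

Combine fractions or rationalize to convert ∞-∞ to 0/0 form:
  lim(x→0) 7/sin(3x) - 7/(3x) = 0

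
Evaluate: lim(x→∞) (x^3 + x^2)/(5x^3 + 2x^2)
This is an ∞/∞ indeterminate form.

Apply L'Hôpital's rule: differentiate numerator and denominator separately.
  f(x) = x^3 + x^2   ⇒   f'(x) = 3·x^2 + 2·x
  g(x) = 5·x^3 + 2·x^2   ⇒   g'(x) = 15·x^2 + 4·x
  lim(x→∞) f'(x)/g'(x) = lim(x→∞) (3·x^2 + 2·x)/(15·x^2 + 4·x)
  = 1/5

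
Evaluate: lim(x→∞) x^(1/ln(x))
This is an exponential indeterminate form.

For exponential indeterminate forms, take the natural log:
  Let L = lim(x→∞) x^(1/ln(x))
  Then ln(L) = lim(x→∞) [exponent × ln(base)]
  Evaluate using L'Hôpital or standard limits, then exponentiate.
  L = e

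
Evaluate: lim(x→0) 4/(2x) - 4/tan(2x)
This is an ∞-∞ indeterminate form.

Combine fractions or rationalize to convert ∞-∞ to 0/0 form:
  lim(x→0) 4/(2x) - 4/tan(2x) = 0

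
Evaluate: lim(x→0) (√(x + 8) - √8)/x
This is a standard limit.

Factor or rationalize the expression:
  lim(x→0) (√(x + 8) - √8)/x = sqrt(2)/8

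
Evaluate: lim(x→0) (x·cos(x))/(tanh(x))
This is a 0/0 indeterminate form.

Apply L'Hôpital's rule: differentiate numerator and denominator separately.
  f(x) = x·cos(x)   ⇒   f'(x) = -x·sin(x) + cos(x)
  g(x) = tanh(x)   ⇒   g'(x) = 1 - tanh(x)^2
  lim(x→0) f'(x)/g'(x) = lim(x→0) (-x·sin(x) + cos(x))/(1 - tanh(x)^2)
  = 1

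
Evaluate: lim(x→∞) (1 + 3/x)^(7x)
This is an exponential indeterminate form.

For exponential indeterminate forms, take the natural log:
  Let L = lim(x→∞) (1 + 3/x)^(7x)
  Then ln(L) = lim(x→∞) [exponent × ln(base)]
  Evaluate using L'Hôpital or standard limits, then exponentiate.
  L = e^(21)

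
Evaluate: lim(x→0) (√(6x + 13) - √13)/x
This is a standard limit.

Factor or rationalize the expression:
  lim(x→0) (√(6x + 13) - √13)/x = 3·sqrt(13)/13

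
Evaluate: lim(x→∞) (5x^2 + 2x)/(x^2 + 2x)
This is an ∞/∞ indeterminate form.

Apply L'Hôpital's rule: differentiate numerator and denominator separately.
  f(x) = 5·x^2 + 2·x   ⇒   f'(x) = 10·x + 2
  g(x) = x^2 + 2·x   ⇒   g'(x) = 2·x + 2
  lim(x→∞) f'(x)/g'(x) = lim(x→∞) (10·x + 2)/(2·x + 2)
  = 5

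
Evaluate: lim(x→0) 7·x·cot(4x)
This is a 0·∞ indeterminate form.

Rewrite 0·∞ as a quotient (0/0 or ∞/∞ form), then apply L'Hôpital's rule:
  lim(x→0) 7·x·cot(4x) = 7/4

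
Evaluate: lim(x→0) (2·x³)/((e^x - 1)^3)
This is a 0/0 indeterminate form.

Apply L'Hôpital's rule: differentiate numerator and denominator separately.
  f(x) = 2·x^3   ⇒   f'(x) = 6·x^2
  g(x) = (e^(x) - 1)^3   ⇒   g'(x) = 3·(e^(x) - 1)^2·e^(x)
  lim(x→0) f'(x)/g'(x) = lim(x→0) (6·x^2)/(3·(e^(x) - 1)^2·e^(x))
  = 2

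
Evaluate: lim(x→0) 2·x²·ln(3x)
This is a 0·∞ indeterminate form.

Rewrite 0·∞ as a quotient (0/0 or ∞/∞ form), then apply L'Hôpital's rule:
  lim(x→0) 2·x²·ln(3x) = 0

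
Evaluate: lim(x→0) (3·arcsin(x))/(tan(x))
This is a 0/0 indeterminate form.

Apply L'Hôpital's rule: differentiate numerator and denominator separately.
  f(x) = 3·asin(x)   ⇒   f'(x) = 3/sqrt(1 - x^2)
  g(x) = tan(x)   ⇒   g'(x) = tan(x)^2 + 1
  lim(x→0) f'(x)/g'(x) = lim(x→0) (3/sqrt(1 - x^2))/(tan(x)^2 + 1)
  = 3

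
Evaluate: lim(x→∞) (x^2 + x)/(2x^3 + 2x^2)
This is an ∞/∞ indeterminate form.

Apply L'Hôpital's rule: differentiate numerator and denominator separately.
  f(x) = x^2 + x   ⇒   f'(x) = 2·x + 1
  g(x) = 2·x^3 + 2·x^2   ⇒   g'(x) = 6·x^2 + 4·x
  lim(x→∞) f'(x)/g'(x) = lim(x→∞) (2·x + 1)/(6·x^2 + 4·x)
  = 0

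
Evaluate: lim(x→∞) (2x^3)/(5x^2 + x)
This is an ∞/∞ indeterminate form.

Apply L'Hôpital's rule: differentiate numerator and denominator separately.
  f(x) = 2·x^3   ⇒   f'(x) = 6·x^2
  g(x) = 5·x^2 + x   ⇒   g'(x) = 10·x + 1
  lim(x→∞) f'(x)/g'(x) = lim(x→∞) (6·x^2)/(10·x + 1)
  = ∞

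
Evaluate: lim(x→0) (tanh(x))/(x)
This is a 0/0 indeterminate form.

Apply L'Hôpital's rule: differentiate numerator and denominator separately.
  f(x) = tanh(x)   ⇒   f'(x) = 1 - tanh(x)^2
  g(x) = x   ⇒   g'(x) = 1
  lim(x→0) f'(x)/g'(x) = lim(x→0) (1 - tanh(x)^2)/(1)
  = 1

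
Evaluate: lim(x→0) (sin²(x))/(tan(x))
This is a 0/0 indeterminate form.

Apply L'Hôpital's rule: differentiate numerator and denominator separately.
  f(x) = sin(x)^2   ⇒   f'(x) = 2·sin(x)·cos(x)
  g(x) = tan(x)   ⇒   g'(x) = tan(x)^2 + 1
  lim(x→0) f'(x)/g'(x) = lim(x→0) (2·sin(x)·cos(x))/(tan(x)^2 + 1)
  = 0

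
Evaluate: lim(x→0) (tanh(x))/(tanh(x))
This is a 0/0 indeterminate form.

Apply L'Hôpital's rule: differentiate numerator and denominator separately.
  f(x) = tanh(x)   ⇒   f'(x) = 1 - tanh(x)^2
  g(x) = tanh(x)   ⇒   g'(x) = 1 - tanh(x)^2
  lim(x→0) f'(x)/g'(x) = lim(x→0) (1 - tanh(x)^2)/(1 - tanh(x)^2)
  = 1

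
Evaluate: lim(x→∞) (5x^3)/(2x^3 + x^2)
This is an ∞/∞ indeterminate form.

Apply L'Hôpital's rule: differentiate numerator and denominator separately.
  f(x) = 5·x^3   ⇒   f'(x) = 15·x^2
  g(x) = 2·x^3 + x^2   ⇒   g'(x) = 6·x^2 + 2·x
  lim(x→∞) f'(x)/g'(x) = lim(x→∞) (15·x^2)/(6·x^2 + 2·x)
  = 5/2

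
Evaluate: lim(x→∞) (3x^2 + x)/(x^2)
This is an ∞/∞ indeterminate form.

Apply L'Hôpital's rule: differentiate numerator and denominator separately.
  f(x) = 3·x^2 + x   ⇒   f'(x) = 6·x + 1
  g(x) = x^2   ⇒   g'(x) = 2·x
  lim(x→∞) f'(x)/g'(x) = lim(x→∞) (6·x + 1)/(2·x)
  = 3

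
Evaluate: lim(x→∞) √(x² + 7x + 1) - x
This is an ∞-∞ indeterminate form.

Combine fractions or rationalize to convert ∞-∞ to 0/0 form:
  lim(x→∞) √(x² + 7x + 1) - x = 7/2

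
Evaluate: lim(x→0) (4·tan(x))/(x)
This is a 0/0 indeterminate form.

Apply L'Hôpital's rule: differentiate numerator and denominator separately.
  f(x) = 4·tan(x)   ⇒   f'(x) = 4·tan(x)^2 + 4
  g(x) = x   ⇒   g'(x) = 1
  lim(x→0) f'(x)/g'(x) = lim(x→0) (4·tan(x)^2 + 4)/(1)
  = 4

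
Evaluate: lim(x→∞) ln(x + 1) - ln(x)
This is an ∞-∞ indeterminate form.

Combine fractions or rationalize to convert ∞-∞ to 0/0 form:
  lim(x→∞) ln(x + 1) - ln(x) = 0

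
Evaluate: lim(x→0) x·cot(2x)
This is a 0·∞ indeterminate form.

Rewrite 0·∞ as a quotient (0/0 or ∞/∞ form), then apply L'Hôpital's rule:
  lim(x→0) x·cot(2x) = 1/2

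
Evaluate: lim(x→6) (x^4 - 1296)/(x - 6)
This is a standard limit.

Factor or rationalize the expression:
  lim(x→6) (x^4 - 1296)/(x - 6) = 864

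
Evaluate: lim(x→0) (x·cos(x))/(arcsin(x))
This is a 0/0 indeterminate form.

Apply L'Hôpital's rule: differentiate numerator and denominator separately.
  f(x) = x·cos(x)   ⇒   f'(x) = -x·sin(x) + cos(x)
  g(x) = asin(x)   ⇒   g'(x) = 1/sqrt(1 - x^2)
  lim(x→0) f'(x)/g'(x) = lim(x→0) (-x·sin(x) + cos(x))/(1/sqrt(1 - x^2))
  = 1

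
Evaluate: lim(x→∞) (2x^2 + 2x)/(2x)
This is an ∞/∞ indeterminate form.

Apply L'Hôpital's rule: differentiate numerator and denominator separately.
  f(x) = 2·x^2 + 2·x   ⇒   f'(x) = 4·x + 2
  g(x) = 2·x   ⇒   g'(x) = 2
  lim(x→∞) f'(x)/g'(x) = lim(x→∞) (4·x + 2)/(2)
  = ∞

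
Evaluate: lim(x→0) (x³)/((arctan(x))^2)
This is a 0/0 indeterminate form.

Apply L'Hôpital's rule: differentiate numerator and denominator separately.
  f(x) = x^3   ⇒   f'(x) = 3·x^2
  g(x) = atan(x)^2   ⇒   g'(x) = 2·atan(x)/(x^2 + 1)
  lim(x→0) f'(x)/g'(x) = lim(x→0) (3·x^2)/(2·atan(x)/(x^2 + 1))
  = 0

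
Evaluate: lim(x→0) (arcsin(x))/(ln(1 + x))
This is a 0/0 indeterminate form.

Apply L'Hôpital's rule: differentiate numerator and denominator separately.
  f(x) = asin(x)   ⇒   f'(x) = 1/sqrt(1 - x^2)
  g(x) = ln(x + 1)   ⇒   g'(x) = 1/(x + 1)
  lim(x→0) f'(x)/g'(x) = lim(x→0) (1/sqrt(1 - x^2))/(1/(x + 1))
  = 1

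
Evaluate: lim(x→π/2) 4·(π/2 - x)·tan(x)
This is a 0·∞ indeterminate form.

Rewrite 0·∞ as a quotient (0/0 or ∞/∞ form), then apply L'Hôpital's rule:
  lim(x→π/2) 4·(π/2 - x)·tan(x) = 4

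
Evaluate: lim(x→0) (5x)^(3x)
This is an exponential indeterminate form.

For exponential indeterminate forms, take the natural log:
  Let L = lim(x→0) (5x)^(3x)
  Then ln(L) = lim(x→0) [exponent × ln(base)]
  Evaluate using L'Hôpital or standard limits, then exponentiate.
  L = 1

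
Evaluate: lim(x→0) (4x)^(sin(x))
This is an exponential indeterminate form.

For exponential indeterminate forms, take the natural log:
  Let L = lim(x→0) (4x)^(sin(x))
  Then ln(L) = lim(x→0) [exponent × ln(base)]
  Evaluate using L'Hôpital or standard limits, then exponentiate.
  L = 1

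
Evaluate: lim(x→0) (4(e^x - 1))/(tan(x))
This is a 0/0 indeterminate form.

Apply L'Hôpital's rule: differentiate numerator and denominator separately.
  f(x) = 4·e^(x) - 4   ⇒   f'(x) = 4·e^(x)
  g(x) = tan(x)   ⇒   g'(x) = tan(x)^2 + 1
  lim(x→0) f'(x)/g'(x) = lim(x→0) (4·e^(x))/(tan(x)^2 + 1)
  = 4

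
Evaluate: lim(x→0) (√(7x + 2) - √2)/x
This is a standard limit.

Factor or rationalize the expression:
  lim(x→0) (√(7x + 2) - √2)/x = 7·sqrt(2)/4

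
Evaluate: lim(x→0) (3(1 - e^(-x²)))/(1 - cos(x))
This is a 0/0 indeterminate form.

Apply L'Hôpital's rule: differentiate numerator and denominator separately.
  f(x) = 3 - 3·e^(-x^2)   ⇒   f'(x) = 6·x·e^(-x^2)
  g(x) = 1 - cos(x)   ⇒   g'(x) = sin(x)
  lim(x→0) f'(x)/g'(x) = lim(x→0) (6·x·e^(-x^2))/(sin(x))
  = 6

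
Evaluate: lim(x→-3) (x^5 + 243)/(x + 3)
This is a standard limit.

Factor or rationalize the expression:
  lim(x→-3) (x^5 + 243)/(x + 3) = 405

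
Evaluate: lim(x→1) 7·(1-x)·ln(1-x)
This is a 0·∞ indeterminate form.

Rewrite 0·∞ as a quotient (0/0 or ∞/∞ form), then apply L'Hôpital's rule:
  lim(x→1) 7·(1-x)·ln(1-x) = 0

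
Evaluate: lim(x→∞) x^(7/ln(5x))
This is an exponential indeterminate form.

For exponential indeterminate forms, take the natural log:
  Let L = lim(x→∞) x^(7/ln(5x))
  Then ln(L) = lim(x→∞) [exponent × ln(base)]
  Evaluate using L'Hôpital or standard limits, then exponentiate.
  L = e^(7)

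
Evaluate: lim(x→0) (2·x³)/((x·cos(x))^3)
This is a 0/0 indeterminate form.

Apply L'Hôpital's rule: differentiate numerator and denominator separately.
  f(x) = 2·x^3   ⇒   f'(x) = 6·x^2
  g(x) = x^3·cos(x)^3   ⇒   g'(x) = -3·x^3·sin(x)·cos(x)^2 + 3·x^2·cos(x)^3
  lim(x→0) f'(x)/g'(x) = lim(x→0) (6·x^2)/(-3·x^3·sin(x)·cos(x)^2 + 3·x^2·cos(x)^3)
  = 2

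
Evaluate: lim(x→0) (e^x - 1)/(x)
This is a 0/0 indeterminate form.

Apply L'Hôpital's rule: differentiate numerator and denominator separately.
  f(x) = e^(x) - 1   ⇒   f'(x) = e^(x)
  g(x) = x   ⇒   g'(x) = 1
  lim(x→0) f'(x)/g'(x) = lim(x→0) (e^(x))/(1)
  = 1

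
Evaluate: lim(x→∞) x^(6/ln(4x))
This is an exponential indeterminate form.

For exponential indeterminate forms, take the natural log:
  Let L = lim(x→∞) x^(6/ln(4x))
  Then ln(L) = lim(x→∞) [exponent × ln(base)]
  Evaluate using L'Hôpital or standard limits, then exponentiate.
  L = e^(6)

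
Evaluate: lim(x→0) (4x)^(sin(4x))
This is an exponential indeterminate form.

For exponential indeterminate forms, take the natural log:
  Let L = lim(x→0) (4x)^(sin(4x))
  Then ln(L) = lim(x→0) [exponent × ln(base)]
  Evaluate using L'Hôpital or standard limits, then exponentiate.
  L = 1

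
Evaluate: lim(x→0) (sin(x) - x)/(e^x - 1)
This is a 0/0 indeterminate form.

Apply L'Hôpital's rule: differentiate numerator and denominator separately.
  f(x) = -x + sin(x)   ⇒   f'(x) = cos(x) - 1
  g(x) = e^(x) - 1   ⇒   g'(x) = e^(x)
  lim(x→0) f'(x)/g'(x) = lim(x→0) (cos(x) - 1)/(e^(x))
  = 0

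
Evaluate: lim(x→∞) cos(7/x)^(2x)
This is an exponential indeterminate form.

For exponential indeterminate forms, take the natural log:
  Let L = lim(x→∞) cos(7/x)^(2x)
  Then ln(L) = lim(x→∞) [exponent × ln(base)]
  Evaluate using L'Hôpital or standard limits, then exponentiate.
  L = 1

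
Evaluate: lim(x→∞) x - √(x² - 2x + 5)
This is an ∞-∞ indeterminate form.

Combine fractions or rationalize to convert ∞-∞ to 0/0 form:
  lim(x→∞) x - √(x² - 2x + 5) = 1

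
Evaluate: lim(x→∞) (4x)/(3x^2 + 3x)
This is an ∞/∞ indeterminate form.

Apply L'Hôpital's rule: differentiate numerator and denominator separately.
  f(x) = 4·x   ⇒   f'(x) = 4
  g(x) = 3·x^2 + 3·x   ⇒   g'(x) = 6·x + 3
  lim(x→∞) f'(x)/g'(x) = lim(x→∞) (4)/(6·x + 3)
  = 0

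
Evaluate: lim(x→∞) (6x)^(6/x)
This is an exponential indeterminate form.

For exponential indeterminate forms, take the natural log:
  Let L = lim(x→∞) (6x)^(6/x)
  Then ln(L) = lim(x→∞) [exponent × ln(base)]
  Evaluate using L'Hôpital or standard limits, then exponentiate.
  L = 1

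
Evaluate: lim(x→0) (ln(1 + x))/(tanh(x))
This is a 0/0 indeterminate form.

Apply L'Hôpital's rule: differentiate numerator and denominator separately.
  f(x) = ln(x + 1)   ⇒   f'(x) = 1/(x + 1)
  g(x) = tanh(x)   ⇒   g'(x) = 1 - tanh(x)^2
  lim(x→0) f'(x)/g'(x) = lim(x→0) (1/(x + 1))/(1 - tanh(x)^2)
  = 1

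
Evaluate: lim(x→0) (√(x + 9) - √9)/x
This is a standard limit.

Factor or rationalize the expression:
  lim(x→0) (√(x + 9) - √9)/x = 1/6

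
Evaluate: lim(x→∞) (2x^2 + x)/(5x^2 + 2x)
This is an ∞/∞ indeterminate form.

Apply L'Hôpital's rule: differentiate numerator and denominator separately.
  f(x) = 2·x^2 + x   ⇒   f'(x) = 4·x + 1
  g(x) = 5·x^2 + 2·x   ⇒   g'(x) = 10·x + 2
  lim(x→∞) f'(x)/g'(x) = lim(x→∞) (4·x + 1)/(10·x + 2)
  = 2/5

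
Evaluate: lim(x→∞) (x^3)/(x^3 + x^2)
This is an ∞/∞ indeterminate form.

Apply L'Hôpital's rule: differentiate numerator and denominator separately.
  f(x) = x^3   ⇒   f'(x) = 3·x^2
  g(x) = x^3 + x^2   ⇒   g'(x) = 3·x^2 + 2·x
  lim(x→∞) f'(x)/g'(x) = lim(x→∞) (3·x^2)/(3·x^2 + 2·x)
  = 1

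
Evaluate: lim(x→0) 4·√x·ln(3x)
This is a 0·∞ indeterminate form.

Rewrite 0·∞ as a quotient (0/0 or ∞/∞ form), then apply L'Hôpital's rule:
  lim(x→0) 4·√x·ln(3x) = 0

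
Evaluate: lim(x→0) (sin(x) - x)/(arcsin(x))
This is a 0/0 indeterminate form.

Apply L'Hôpital's rule: differentiate numerator and denominator separately.
  f(x) = -x + sin(x)   ⇒   f'(x) = cos(x) - 1
  g(x) = asin(x)   ⇒   g'(x) = 1/sqrt(1 - x^2)
  lim(x→0) f'(x)/g'(x) = lim(x→0) (cos(x) - 1)/(1/sqrt(1 - x^2))
  = 0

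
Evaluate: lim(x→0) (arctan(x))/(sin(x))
This is a 0/0 indeterminate form.

Apply L'Hôpital's rule: differentiate numerator and denominator separately.
  f(x) = atan(x)   ⇒   f'(x) = 1/(x^2 + 1)
  g(x) = sin(x)   ⇒   g'(x) = cos(x)
  lim(x→0) f'(x)/g'(x) = lim(x→0) (1/(x^2 + 1))/(cos(x))
  = 1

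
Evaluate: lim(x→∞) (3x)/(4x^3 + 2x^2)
This is an ∞/∞ indeterminate form.

Apply L'Hôpital's rule: differentiate numerator and denominator separately.
  f(x) = 3·x   ⇒   f'(x) = 3
  g(x) = 4·x^3 + 2·x^2   ⇒   g'(x) = 12·x^2 + 4·x
  lim(x→∞) f'(x)/g'(x) = lim(x→∞) (3)/(12·x^2 + 4·x)
  = 0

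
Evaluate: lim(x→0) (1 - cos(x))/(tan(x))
This is a 0/0 indeterminate form.

Apply L'Hôpital's rule: differentiate numerator and denominator separately.
  f(x) = 1 - cos(x)   ⇒   f'(x) = sin(x)
  g(x) = tan(x)   ⇒   g'(x) = tan(x)^2 + 1
  lim(x→0) f'(x)/g'(x) = lim(x→0) (sin(x))/(tan(x)^2 + 1)
  = 0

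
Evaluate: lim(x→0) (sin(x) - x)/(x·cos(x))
This is a 0/0 indeterminate form.

Apply L'Hôpital's rule: differentiate numerator and denominator separately.
  f(x) = -x + sin(x)   ⇒   f'(x) = cos(x) - 1
  g(x) = x·cos(x)   ⇒   g'(x) = -x·sin(x) + cos(x)
  lim(x→0) f'(x)/g'(x) = lim(x→0) (cos(x) - 1)/(-x·sin(x) + cos(x))
  = 0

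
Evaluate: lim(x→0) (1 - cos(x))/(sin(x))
This is a 0/0 indeterminate form.

Apply L'Hôpital's rule: differentiate numerator and denominator separately.
  f(x) = 1 - cos(x)   ⇒   f'(x) = sin(x)
  g(x) = sin(x)   ⇒   g'(x) = cos(x)
  lim(x→0) f'(x)/g'(x) = lim(x→0) (sin(x))/(cos(x))
  = 0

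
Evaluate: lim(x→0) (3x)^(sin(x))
This is an exponential indeterminate form.

For exponential indeterminate forms, take the natural log:
  Let L = lim(x→0) (3x)^(sin(x))
  Then ln(L) = lim(x→0) [exponent × ln(base)]
  Evaluate using L'Hôpital or standard limits, then exponentiate.
  L = 1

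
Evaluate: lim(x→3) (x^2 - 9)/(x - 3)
This is a standard limit.

Factor or rationalize the expression:
  lim(x→3) (x^2 - 9)/(x - 3) = 6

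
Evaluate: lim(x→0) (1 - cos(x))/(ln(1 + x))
This is a 0/0 indeterminate form.

Apply L'Hôpital's rule: differentiate numerator and denominator separately.
  f(x) = 1 - cos(x)   ⇒   f'(x) = sin(x)
  g(x) = ln(x + 1)   ⇒   g'(x) = 1/(x + 1)
  lim(x→0) f'(x)/g'(x) = lim(x→0) (sin(x))/(1/(x + 1))
  = 0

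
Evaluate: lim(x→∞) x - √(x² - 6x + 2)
This is an ∞-∞ indeterminate form.

Combine fractions or rationalize to convert ∞-∞ to 0/0 form:
  lim(x→∞) x - √(x² - 6x + 2) = 3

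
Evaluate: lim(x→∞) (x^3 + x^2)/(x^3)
This is an ∞/∞ indeterminate form.

Apply L'Hôpital's rule: differentiate numerator and denominator separately.
  f(x) = x^3 + x^2   ⇒   f'(x) = 3·x^2 + 2·x
  g(x) = x^3   ⇒   g'(x) = 3·x^2
  lim(x→∞) f'(x)/g'(x) = lim(x→∞) (3·x^2 + 2·x)/(3·x^2)
  = 1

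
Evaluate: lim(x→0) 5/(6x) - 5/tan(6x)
This is an ∞-∞ indeterminate form.

Combine fractions or rationalize to convert ∞-∞ to 0/0 form:
  lim(x→0) 5/(6x) - 5/tan(6x) = 0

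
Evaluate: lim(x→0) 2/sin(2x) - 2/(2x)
This is an ∞-∞ indeterminate form.

Combine fractions or rationalize to convert ∞-∞ to 0/0 form:
  lim(x→0) 2/sin(2x) - 2/(2x) = 0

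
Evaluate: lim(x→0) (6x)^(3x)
This is an exponential indeterminate form.

For exponential indeterminate forms, take the natural log:
  Let L = lim(x→0) (6x)^(3x)
  Then ln(L) = lim(x→0) [exponent × ln(base)]
  Evaluate using L'Hôpital or standard limits, then exponentiate.
  L = 1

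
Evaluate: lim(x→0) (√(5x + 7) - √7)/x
This is a standard limit.

Factor or rationalize the expression:
  lim(x→0) (√(5x + 7) - √7)/x = 5·sqrt(7)/14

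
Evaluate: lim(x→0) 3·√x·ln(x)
This is a 0·∞ indeterminate form.

Rewrite 0·∞ as a quotient (0/0 or ∞/∞ form), then apply L'Hôpital's rule:
  lim(x→0) 3·√x·ln(x) = 0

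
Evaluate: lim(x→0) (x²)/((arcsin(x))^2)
This is a 0/0 indeterminate form.

Apply L'Hôpital's rule: differentiate numerator and denominator separately.
  f(x) = x^2   ⇒   f'(x) = 2·x
  g(x) = asin(x)^2   ⇒   g'(x) = 2·asin(x)/sqrt(1 - x^2)
  lim(x→0) f'(x)/g'(x) = lim(x→0) (2·x)/(2·asin(x)/sqrt(1 - x^2))
  = 1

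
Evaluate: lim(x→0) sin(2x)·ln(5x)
This is a 0·∞ indeterminate form.

Rewrite 0·∞ as a quotient (0/0 or ∞/∞ form), then apply L'Hôpital's rule:
  lim(x→0) sin(2x)·ln(5x) = 0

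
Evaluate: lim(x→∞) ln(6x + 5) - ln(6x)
This is an ∞-∞ indeterminate form.

Combine fractions or rationalize to convert ∞-∞ to 0/0 form:
  lim(x→∞) ln(6x + 5) - ln(6x) = 0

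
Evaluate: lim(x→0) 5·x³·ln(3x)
This is a 0·∞ indeterminate form.

Rewrite 0·∞ as a quotient (0/0 or ∞/∞ form), then apply L'Hôpital's rule:
  lim(x→0) 5·x³·ln(3x) = 0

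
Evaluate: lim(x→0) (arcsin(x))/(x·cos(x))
This is a 0/0 indeterminate form.

Apply L'Hôpital's rule: differentiate numerator and denominator separately.
  f(x) = asin(x)   ⇒   f'(x) = 1/sqrt(1 - x^2)
  g(x) = x·cos(x)   ⇒   g'(x) = -x·sin(x) + cos(x)
  lim(x→0) f'(x)/g'(x) = lim(x→0) (1/sqrt(1 - x^2))/(-x·sin(x) + cos(x))
  = 1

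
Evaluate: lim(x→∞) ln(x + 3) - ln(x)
This is an ∞-∞ indeterminate form.

Combine fractions or rationalize to convert ∞-∞ to 0/0 form:
  lim(x→∞) ln(x + 3) - ln(x) = 0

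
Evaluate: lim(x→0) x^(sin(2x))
This is an exponential indeterminate form.

For exponential indeterminate forms, take the natural log:
  Let L = lim(x→0) x^(sin(2x))
  Then ln(L) = lim(x→0) [exponent × ln(base)]
  Evaluate using L'Hôpital or standard limits, then exponentiate.
  L = 1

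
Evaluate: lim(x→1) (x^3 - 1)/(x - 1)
This is a standard limit.

Factor or rationalize the expression:
  lim(x→1) (x^3 - 1)/(x - 1) = 3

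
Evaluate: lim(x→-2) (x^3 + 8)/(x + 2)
This is a standard limit.

Factor or rationalize the expression:
  lim(x→-2) (x^3 + 8)/(x + 2) = 12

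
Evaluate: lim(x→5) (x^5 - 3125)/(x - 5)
This is a standard limit.

Factor or rationalize the expression:
  lim(x→5) (x^5 - 3125)/(x - 5) = 3125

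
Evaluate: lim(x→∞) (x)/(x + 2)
This is an ∞/∞ indeterminate form.

Apply L'Hôpital's rule: differentiate numerator and denominator separately.
  f(x) = x   ⇒   f'(x) = 1
  g(x) = x + 2   ⇒   g'(x) = 1
  lim(x→∞) f'(x)/g'(x) = lim(x→∞) (1)/(1)
  = 1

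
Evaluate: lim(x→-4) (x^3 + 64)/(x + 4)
This is a standard limit.

Factor or rationalize the expression:
  lim(x→-4) (x^3 + 64)/(x + 4) = 48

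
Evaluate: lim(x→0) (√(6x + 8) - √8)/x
This is a standard limit.

Factor or rationalize the expression:
  lim(x→0) (√(6x + 8) - √8)/x = 3·sqrt(2)/4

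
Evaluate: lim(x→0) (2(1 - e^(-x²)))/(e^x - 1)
This is a 0/0 indeterminate form.

Apply L'Hôpital's rule: differentiate numerator and denominator separately.
  f(x) = 2 - 2·e^(-x^2)   ⇒   f'(x) = 4·x·e^(-x^2)
  g(x) = e^(x) - 1   ⇒   g'(x) = e^(x)
  lim(x→0) f'(x)/g'(x) = lim(x→0) (4·x·e^(-x^2))/(e^(x))
  = 0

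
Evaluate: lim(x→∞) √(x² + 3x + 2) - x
This is an ∞-∞ indeterminate form.

Combine fractions or rationalize to convert ∞-∞ to 0/0 form:
  lim(x→∞) √(x² + 3x + 2) - x = 3/2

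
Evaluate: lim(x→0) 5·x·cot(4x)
This is a 0·∞ indeterminate form.

Rewrite 0·∞ as a quotient (0/0 or ∞/∞ form), then apply L'Hôpital's rule:
  lim(x→0) 5·x·cot(4x) = 5/4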